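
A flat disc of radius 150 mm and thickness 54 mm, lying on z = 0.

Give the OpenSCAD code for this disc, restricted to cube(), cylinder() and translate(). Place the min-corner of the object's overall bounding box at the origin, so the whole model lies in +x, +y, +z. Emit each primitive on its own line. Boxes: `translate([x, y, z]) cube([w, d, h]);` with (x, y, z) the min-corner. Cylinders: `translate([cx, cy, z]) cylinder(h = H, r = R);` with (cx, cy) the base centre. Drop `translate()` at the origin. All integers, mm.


translate([150, 150, 0]) cylinder(h = 54, r = 150);


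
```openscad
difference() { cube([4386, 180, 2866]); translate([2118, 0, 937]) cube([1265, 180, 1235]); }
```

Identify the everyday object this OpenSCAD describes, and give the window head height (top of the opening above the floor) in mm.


A wall with a window opening. The window head height is 2172 mm.

A wall with a rectangular opening subtracted — a window. Sill at z = 937, opening 1235 mm tall, so the head is at 937 + 1235 = 2172 mm.


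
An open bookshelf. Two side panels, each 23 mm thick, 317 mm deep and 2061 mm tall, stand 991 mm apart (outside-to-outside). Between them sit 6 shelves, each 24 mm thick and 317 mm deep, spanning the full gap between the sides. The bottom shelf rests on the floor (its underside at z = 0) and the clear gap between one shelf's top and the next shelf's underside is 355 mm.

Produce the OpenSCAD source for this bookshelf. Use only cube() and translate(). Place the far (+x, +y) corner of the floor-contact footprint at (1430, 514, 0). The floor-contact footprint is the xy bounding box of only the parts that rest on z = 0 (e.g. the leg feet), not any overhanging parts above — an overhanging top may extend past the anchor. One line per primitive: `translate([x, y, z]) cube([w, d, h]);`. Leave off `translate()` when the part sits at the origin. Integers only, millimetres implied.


translate([439, 197, 0]) cube([23, 317, 2061]);
translate([1407, 197, 0]) cube([23, 317, 2061]);
translate([462, 197, 0]) cube([945, 317, 24]);
translate([462, 197, 379]) cube([945, 317, 24]);
translate([462, 197, 758]) cube([945, 317, 24]);
translate([462, 197, 1137]) cube([945, 317, 24]);
translate([462, 197, 1516]) cube([945, 317, 24]);
translate([462, 197, 1895]) cube([945, 317, 24]);


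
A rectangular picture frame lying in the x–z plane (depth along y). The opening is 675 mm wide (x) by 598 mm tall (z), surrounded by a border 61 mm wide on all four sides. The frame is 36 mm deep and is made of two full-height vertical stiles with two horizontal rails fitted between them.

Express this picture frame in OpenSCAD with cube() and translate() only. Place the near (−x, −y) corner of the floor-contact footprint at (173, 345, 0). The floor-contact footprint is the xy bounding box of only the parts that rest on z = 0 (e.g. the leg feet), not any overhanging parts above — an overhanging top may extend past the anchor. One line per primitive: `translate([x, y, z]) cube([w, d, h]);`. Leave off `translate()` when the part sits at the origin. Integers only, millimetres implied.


translate([173, 345, 0]) cube([61, 36, 720]);
translate([909, 345, 0]) cube([61, 36, 720]);
translate([234, 345, 0]) cube([675, 36, 61]);
translate([234, 345, 659]) cube([675, 36, 61]);


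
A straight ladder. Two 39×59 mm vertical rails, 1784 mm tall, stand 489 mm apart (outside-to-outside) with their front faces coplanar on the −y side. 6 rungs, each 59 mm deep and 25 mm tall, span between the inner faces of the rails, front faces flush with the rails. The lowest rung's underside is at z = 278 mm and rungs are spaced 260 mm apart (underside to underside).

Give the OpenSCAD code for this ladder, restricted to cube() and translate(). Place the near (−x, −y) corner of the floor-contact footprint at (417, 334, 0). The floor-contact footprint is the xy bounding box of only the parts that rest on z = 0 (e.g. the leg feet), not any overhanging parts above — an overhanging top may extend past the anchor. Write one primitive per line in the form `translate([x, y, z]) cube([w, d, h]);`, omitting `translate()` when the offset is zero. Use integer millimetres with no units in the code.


// rung span = 489 - 2*39 = 411
// rung[k] z = 278 + k*260
translate([417, 334, 0]) cube([39, 59, 1784]);
translate([867, 334, 0]) cube([39, 59, 1784]);
translate([456, 334, 278]) cube([411, 59, 25]);
translate([456, 334, 538]) cube([411, 59, 25]);
translate([456, 334, 798]) cube([411, 59, 25]);
translate([456, 334, 1058]) cube([411, 59, 25]);
translate([456, 334, 1318]) cube([411, 59, 25]);
translate([456, 334, 1578]) cube([411, 59, 25]);


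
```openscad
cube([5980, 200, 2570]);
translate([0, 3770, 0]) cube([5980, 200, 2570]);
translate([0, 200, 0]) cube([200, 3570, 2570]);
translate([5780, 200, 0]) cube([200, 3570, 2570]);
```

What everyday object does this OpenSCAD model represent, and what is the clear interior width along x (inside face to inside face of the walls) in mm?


A house (or room) frame. The interior width is 5580 mm.

Four 2570 mm walls enclosing a rectangle with no floor or roof — a room or house frame. Outside width is 5980 mm and wall thickness is 200 mm, so the interior width is 5980 − 2 × 200 = 5580 mm.


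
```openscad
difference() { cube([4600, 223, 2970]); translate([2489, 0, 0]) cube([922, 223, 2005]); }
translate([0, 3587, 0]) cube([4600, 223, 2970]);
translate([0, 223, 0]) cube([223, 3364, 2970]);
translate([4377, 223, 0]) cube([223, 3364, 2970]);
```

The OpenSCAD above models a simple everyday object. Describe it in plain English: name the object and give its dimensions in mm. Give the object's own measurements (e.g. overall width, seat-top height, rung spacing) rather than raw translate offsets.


A single room: four walls, each 2970 mm tall and 223 mm thick, enclosing an outside footprint 4600×3810 mm (x × y), no floor or roof. The front and back walls (−y and +y sides) run the full x-width; the side walls fit between their inner faces. A door opening 922 mm wide and 2005 mm tall is cut through the front wall from the floor up, its −x edge 2489 mm from the wall's −x end.


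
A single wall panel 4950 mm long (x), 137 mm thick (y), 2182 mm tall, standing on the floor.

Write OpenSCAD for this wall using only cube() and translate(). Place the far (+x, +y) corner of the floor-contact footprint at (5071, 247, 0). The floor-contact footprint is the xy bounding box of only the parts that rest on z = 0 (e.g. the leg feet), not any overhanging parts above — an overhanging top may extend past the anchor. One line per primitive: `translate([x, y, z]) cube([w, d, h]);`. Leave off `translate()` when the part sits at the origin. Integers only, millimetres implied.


translate([121, 110, 0]) cube([4950, 137, 2182]);


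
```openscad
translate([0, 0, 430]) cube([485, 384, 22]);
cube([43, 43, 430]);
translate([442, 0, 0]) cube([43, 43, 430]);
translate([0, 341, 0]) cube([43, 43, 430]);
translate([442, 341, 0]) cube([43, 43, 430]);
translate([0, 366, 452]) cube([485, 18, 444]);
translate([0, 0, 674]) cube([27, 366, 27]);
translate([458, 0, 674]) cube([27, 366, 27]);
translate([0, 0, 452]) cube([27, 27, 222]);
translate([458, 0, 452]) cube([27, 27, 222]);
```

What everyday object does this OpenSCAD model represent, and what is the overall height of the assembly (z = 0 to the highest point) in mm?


A chair. The overall height is 896 mm.

A slab on four corner posts with a tall panel at the back — a chair. The seat slab sits at z = 430 with thickness 22, and the 444 mm backrest starts at the seat top, so the overall height is 430 + 22 + 444 = 896 mm.


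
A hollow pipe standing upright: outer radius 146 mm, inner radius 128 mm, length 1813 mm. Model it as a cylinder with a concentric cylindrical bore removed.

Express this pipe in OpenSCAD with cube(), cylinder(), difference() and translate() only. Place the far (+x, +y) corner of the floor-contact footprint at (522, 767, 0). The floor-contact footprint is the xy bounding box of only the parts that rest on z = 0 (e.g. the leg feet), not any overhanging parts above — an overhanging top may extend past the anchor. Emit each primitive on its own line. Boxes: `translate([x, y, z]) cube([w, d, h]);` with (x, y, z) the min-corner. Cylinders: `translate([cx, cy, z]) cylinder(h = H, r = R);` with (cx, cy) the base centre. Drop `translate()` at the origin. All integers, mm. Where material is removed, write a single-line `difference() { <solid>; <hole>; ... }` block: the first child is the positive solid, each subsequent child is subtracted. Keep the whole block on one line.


difference() { translate([376, 621, 0]) cylinder(h = 1813, r = 146); translate([376, 621, 0]) cylinder(h = 1813, r = 128); }


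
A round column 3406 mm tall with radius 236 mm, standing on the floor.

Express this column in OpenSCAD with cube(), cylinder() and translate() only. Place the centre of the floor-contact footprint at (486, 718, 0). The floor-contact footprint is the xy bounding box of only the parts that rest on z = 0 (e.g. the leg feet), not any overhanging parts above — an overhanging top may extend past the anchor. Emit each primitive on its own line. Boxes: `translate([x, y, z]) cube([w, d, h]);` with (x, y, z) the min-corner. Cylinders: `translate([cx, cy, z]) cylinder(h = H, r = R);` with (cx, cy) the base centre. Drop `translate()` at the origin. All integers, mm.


translate([486, 718, 0]) cylinder(h = 3406, r = 236);


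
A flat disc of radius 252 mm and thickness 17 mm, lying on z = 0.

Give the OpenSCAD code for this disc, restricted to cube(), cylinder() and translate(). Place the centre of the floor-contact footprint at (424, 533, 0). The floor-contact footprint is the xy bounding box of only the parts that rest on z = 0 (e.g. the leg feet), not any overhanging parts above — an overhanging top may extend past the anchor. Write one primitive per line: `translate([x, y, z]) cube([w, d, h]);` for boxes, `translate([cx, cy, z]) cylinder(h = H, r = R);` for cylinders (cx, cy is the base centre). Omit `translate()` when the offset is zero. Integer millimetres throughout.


translate([424, 533, 0]) cylinder(h = 17, r = 252);


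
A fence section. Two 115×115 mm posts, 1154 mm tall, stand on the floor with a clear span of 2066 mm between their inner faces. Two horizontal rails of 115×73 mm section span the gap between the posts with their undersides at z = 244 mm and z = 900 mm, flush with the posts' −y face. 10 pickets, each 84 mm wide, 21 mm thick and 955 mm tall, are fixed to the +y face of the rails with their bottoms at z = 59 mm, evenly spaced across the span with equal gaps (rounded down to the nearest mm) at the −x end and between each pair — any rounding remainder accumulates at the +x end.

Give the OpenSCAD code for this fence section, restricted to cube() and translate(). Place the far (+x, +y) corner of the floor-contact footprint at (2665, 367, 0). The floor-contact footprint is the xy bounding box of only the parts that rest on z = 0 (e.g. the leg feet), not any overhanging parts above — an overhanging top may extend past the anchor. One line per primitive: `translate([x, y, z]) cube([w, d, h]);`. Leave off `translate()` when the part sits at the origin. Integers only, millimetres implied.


translate([369, 252, 0]) cube([115, 115, 1154]);
translate([2550, 252, 0]) cube([115, 115, 1154]);
translate([484, 252, 244]) cube([2066, 115, 73]);
translate([484, 252, 900]) cube([2066, 115, 73]);
translate([595, 367, 59]) cube([84, 21, 955]);
translate([790, 367, 59]) cube([84, 21, 955]);
translate([985, 367, 59]) cube([84, 21, 955]);
translate([1180, 367, 59]) cube([84, 21, 955]);
translate([1375, 367, 59]) cube([84, 21, 955]);
translate([1570, 367, 59]) cube([84, 21, 955]);
translate([1765, 367, 59]) cube([84, 21, 955]);
translate([1960, 367, 59]) cube([84, 21, 955]);
translate([2155, 367, 59]) cube([84, 21, 955]);
translate([2350, 367, 59]) cube([84, 21, 955]);


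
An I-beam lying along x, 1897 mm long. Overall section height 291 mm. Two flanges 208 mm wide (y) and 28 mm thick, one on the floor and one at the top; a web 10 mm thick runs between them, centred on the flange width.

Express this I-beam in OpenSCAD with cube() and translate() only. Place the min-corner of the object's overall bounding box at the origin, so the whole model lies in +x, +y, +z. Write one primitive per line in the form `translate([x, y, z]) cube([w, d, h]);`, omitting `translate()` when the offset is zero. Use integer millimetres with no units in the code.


cube([1897, 208, 28]);
translate([0, 99, 28]) cube([1897, 10, 235]);
translate([0, 0, 263]) cube([1897, 208, 28]);


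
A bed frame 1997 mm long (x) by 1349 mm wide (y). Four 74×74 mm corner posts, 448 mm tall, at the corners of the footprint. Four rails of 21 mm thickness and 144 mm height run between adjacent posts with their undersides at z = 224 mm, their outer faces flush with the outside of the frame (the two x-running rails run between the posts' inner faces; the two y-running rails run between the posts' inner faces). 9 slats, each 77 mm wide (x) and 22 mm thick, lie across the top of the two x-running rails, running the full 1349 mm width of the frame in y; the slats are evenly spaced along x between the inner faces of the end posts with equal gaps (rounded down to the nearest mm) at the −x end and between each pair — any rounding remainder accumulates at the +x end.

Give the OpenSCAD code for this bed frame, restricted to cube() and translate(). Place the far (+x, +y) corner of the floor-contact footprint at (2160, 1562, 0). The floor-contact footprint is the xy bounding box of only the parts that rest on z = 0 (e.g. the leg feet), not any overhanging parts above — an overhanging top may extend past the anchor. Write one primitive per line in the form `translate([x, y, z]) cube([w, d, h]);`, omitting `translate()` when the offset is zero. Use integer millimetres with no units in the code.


translate([163, 213, 0]) cube([74, 74, 448]);
translate([163, 1488, 0]) cube([74, 74, 448]);
translate([2086, 213, 0]) cube([74, 74, 448]);
translate([2086, 1488, 0]) cube([74, 74, 448]);
translate([237, 213, 224]) cube([1849, 21, 144]);
translate([237, 1541, 224]) cube([1849, 21, 144]);
translate([163, 287, 224]) cube([21, 1201, 144]);
translate([2139, 287, 224]) cube([21, 1201, 144]);
translate([352, 213, 368]) cube([77, 1349, 22]);
translate([544, 213, 368]) cube([77, 1349, 22]);
translate([736, 213, 368]) cube([77, 1349, 22]);
translate([928, 213, 368]) cube([77, 1349, 22]);
translate([1120, 213, 368]) cube([77, 1349, 22]);
translate([1312, 213, 368]) cube([77, 1349, 22]);
translate([1504, 213, 368]) cube([77, 1349, 22]);
translate([1696, 213, 368]) cube([77, 1349, 22]);
translate([1888, 213, 368]) cube([77, 1349, 22]);


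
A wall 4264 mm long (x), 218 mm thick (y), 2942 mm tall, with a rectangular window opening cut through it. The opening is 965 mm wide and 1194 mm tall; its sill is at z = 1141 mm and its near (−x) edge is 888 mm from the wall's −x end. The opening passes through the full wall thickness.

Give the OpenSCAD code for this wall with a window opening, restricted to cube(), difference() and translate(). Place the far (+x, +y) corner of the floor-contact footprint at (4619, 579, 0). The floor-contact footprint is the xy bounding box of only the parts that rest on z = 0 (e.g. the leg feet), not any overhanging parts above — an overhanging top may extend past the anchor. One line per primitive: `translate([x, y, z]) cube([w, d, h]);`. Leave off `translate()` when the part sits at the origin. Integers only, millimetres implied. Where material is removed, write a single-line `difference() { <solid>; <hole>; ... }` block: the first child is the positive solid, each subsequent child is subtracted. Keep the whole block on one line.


difference() { translate([355, 361, 0]) cube([4264, 218, 2942]); translate([1243, 361, 1141]) cube([965, 218, 1194]); }


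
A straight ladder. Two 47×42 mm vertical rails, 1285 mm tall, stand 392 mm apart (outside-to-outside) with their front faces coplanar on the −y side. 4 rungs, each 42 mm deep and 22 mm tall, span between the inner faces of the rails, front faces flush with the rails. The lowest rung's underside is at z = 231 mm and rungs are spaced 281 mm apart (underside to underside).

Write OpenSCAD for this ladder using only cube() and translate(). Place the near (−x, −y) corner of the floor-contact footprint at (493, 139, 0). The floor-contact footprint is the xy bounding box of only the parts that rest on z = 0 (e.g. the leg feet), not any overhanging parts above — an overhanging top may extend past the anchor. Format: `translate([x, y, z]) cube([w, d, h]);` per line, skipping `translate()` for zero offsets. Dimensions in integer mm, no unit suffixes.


// rung span = 392 - 2*47 = 298
// rung[k] z = 231 + k*281
translate([493, 139, 0]) cube([47, 42, 1285]);
translate([838, 139, 0]) cube([47, 42, 1285]);
translate([540, 139, 231]) cube([298, 42, 22]);
translate([540, 139, 512]) cube([298, 42, 22]);
translate([540, 139, 793]) cube([298, 42, 22]);
translate([540, 139, 1074]) cube([298, 42, 22]);


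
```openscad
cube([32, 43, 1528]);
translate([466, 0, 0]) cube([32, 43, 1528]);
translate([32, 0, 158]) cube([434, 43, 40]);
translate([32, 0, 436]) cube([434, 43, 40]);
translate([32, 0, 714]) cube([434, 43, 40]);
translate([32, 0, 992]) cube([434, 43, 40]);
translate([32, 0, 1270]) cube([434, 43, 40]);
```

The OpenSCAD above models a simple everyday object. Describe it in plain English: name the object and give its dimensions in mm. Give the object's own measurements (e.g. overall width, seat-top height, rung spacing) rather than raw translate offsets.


A straight ladder. Two 32×43 mm vertical rails, 1528 mm tall, stand 498 mm apart (outside-to-outside) with their front faces coplanar on the −y side. 5 rungs, each 43 mm deep and 40 mm tall, span between the inner faces of the rails, front faces flush with the rails. The lowest rung's underside is at z = 158 mm and rungs are spaced 278 mm apart (underside to underside).


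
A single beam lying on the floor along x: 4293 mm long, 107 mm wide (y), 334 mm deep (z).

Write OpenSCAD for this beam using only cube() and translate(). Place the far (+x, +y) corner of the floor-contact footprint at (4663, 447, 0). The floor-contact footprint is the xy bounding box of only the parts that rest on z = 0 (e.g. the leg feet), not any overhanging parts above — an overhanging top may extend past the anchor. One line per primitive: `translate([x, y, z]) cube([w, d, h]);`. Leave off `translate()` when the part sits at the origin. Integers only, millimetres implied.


translate([370, 340, 0]) cube([4293, 107, 334]);


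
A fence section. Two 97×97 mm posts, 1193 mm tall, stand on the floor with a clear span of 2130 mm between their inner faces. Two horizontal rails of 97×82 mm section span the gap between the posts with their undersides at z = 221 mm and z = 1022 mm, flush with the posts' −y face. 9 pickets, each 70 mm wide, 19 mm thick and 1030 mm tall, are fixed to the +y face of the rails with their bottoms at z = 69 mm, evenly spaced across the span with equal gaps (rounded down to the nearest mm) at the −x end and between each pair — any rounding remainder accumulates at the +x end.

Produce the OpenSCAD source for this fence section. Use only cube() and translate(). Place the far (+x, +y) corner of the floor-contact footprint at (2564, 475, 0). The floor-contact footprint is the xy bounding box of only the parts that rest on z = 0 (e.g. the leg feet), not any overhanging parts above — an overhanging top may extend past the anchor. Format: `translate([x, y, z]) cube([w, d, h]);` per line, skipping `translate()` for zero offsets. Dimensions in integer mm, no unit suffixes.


translate([240, 378, 0]) cube([97, 97, 1193]);
translate([2467, 378, 0]) cube([97, 97, 1193]);
translate([337, 378, 221]) cube([2130, 97, 82]);
translate([337, 378, 1022]) cube([2130, 97, 82]);
translate([487, 475, 69]) cube([70, 19, 1030]);
translate([707, 475, 69]) cube([70, 19, 1030]);
translate([927, 475, 69]) cube([70, 19, 1030]);
translate([1147, 475, 69]) cube([70, 19, 1030]);
translate([1367, 475, 69]) cube([70, 19, 1030]);
translate([1587, 475, 69]) cube([70, 19, 1030]);
translate([1807, 475, 69]) cube([70, 19, 1030]);
translate([2027, 475, 69]) cube([70, 19, 1030]);
translate([2247, 475, 69]) cube([70, 19, 1030]);


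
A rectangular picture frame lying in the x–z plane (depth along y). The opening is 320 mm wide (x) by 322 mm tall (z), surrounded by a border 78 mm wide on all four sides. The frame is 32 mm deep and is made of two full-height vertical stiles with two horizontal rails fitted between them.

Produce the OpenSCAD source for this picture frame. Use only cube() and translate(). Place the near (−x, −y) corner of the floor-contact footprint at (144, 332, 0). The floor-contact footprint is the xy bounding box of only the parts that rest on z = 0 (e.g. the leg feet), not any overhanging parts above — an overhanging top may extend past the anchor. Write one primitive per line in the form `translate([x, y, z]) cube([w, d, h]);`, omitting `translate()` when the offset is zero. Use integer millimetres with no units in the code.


translate([144, 332, 0]) cube([78, 32, 478]);
translate([542, 332, 0]) cube([78, 32, 478]);
translate([222, 332, 0]) cube([320, 32, 78]);
translate([222, 332, 400]) cube([320, 32, 78]);


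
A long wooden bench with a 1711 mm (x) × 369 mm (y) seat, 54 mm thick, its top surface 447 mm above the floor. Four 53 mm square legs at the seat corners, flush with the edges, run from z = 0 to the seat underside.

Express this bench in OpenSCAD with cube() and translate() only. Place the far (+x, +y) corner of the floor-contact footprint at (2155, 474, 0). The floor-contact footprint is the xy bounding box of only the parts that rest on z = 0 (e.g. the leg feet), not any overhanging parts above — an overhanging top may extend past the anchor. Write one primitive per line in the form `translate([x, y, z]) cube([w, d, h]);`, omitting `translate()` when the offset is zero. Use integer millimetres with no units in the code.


// leg_h = 447 − 54 = 393
translate([444, 105, 393]) cube([1711, 369, 54]);
translate([444, 105, 0]) cube([53, 53, 393]);
translate([444, 421, 0]) cube([53, 53, 393]);
translate([2102, 105, 0]) cube([53, 53, 393]);
translate([2102, 421, 0]) cube([53, 53, 393]);


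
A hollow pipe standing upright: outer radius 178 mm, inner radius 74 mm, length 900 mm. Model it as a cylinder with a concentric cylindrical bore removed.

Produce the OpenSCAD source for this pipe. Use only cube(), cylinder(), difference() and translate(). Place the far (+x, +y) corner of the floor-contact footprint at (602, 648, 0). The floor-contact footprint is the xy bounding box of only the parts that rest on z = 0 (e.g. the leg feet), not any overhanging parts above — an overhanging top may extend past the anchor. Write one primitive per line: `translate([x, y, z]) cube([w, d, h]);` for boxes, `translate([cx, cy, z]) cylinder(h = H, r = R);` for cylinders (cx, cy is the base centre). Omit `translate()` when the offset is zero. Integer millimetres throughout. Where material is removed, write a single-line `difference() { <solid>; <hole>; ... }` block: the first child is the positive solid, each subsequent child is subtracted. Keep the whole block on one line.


difference() { translate([424, 470, 0]) cylinder(h = 900, r = 178); translate([424, 470, 0]) cylinder(h = 900, r = 74); }


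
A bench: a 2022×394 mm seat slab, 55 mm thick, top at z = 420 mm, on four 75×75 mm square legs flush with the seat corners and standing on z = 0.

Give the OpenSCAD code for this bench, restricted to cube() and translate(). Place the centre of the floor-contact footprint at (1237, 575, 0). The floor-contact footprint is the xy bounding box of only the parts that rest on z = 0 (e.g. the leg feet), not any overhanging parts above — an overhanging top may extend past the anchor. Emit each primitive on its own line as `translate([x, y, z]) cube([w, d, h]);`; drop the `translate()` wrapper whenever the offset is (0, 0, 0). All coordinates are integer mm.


translate([226, 378, 365]) cube([2022, 394, 55]);
translate([226, 378, 0]) cube([75, 75, 365]);
translate([226, 697, 0]) cube([75, 75, 365]);
translate([2173, 378, 0]) cube([75, 75, 365]);
translate([2173, 697, 0]) cube([75, 75, 365]);


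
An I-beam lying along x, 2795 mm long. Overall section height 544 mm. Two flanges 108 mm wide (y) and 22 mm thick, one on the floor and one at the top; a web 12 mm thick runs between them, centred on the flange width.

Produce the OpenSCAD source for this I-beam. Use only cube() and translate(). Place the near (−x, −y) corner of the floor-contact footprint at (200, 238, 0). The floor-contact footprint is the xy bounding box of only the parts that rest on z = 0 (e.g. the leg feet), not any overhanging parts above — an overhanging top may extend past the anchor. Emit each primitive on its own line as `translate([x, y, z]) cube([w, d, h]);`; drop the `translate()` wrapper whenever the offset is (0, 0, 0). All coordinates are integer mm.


translate([200, 238, 0]) cube([2795, 108, 22]);
translate([200, 286, 22]) cube([2795, 12, 500]);
translate([200, 238, 522]) cube([2795, 108, 22]);


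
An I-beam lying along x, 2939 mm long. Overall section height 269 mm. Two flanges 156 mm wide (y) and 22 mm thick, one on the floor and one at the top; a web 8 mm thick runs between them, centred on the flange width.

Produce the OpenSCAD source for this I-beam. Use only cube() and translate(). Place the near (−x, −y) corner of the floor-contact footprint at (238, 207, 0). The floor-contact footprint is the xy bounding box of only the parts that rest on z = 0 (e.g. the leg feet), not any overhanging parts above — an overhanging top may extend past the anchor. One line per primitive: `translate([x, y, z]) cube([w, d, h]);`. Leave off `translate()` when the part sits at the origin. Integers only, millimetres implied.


translate([238, 207, 0]) cube([2939, 156, 22]);
translate([238, 281, 22]) cube([2939, 8, 225]);
translate([238, 207, 247]) cube([2939, 156, 22]);


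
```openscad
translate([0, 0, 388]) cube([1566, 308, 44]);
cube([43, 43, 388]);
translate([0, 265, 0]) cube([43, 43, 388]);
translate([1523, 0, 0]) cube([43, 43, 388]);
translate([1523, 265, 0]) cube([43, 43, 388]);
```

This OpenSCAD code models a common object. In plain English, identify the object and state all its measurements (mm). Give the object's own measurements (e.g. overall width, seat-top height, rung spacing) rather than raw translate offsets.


A long wooden bench with a 1566 mm (x) × 308 mm (y) seat, 44 mm thick, its top surface 432 mm above the floor. Four 43 mm square legs at the seat corners, flush with the edges, run from z = 0 to the seat underside.


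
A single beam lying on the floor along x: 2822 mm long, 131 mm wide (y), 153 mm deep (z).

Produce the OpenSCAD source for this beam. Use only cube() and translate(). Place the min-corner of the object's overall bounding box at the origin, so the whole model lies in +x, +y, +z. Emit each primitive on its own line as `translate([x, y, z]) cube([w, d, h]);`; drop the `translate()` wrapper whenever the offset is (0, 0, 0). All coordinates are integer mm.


cube([2822, 131, 153]);


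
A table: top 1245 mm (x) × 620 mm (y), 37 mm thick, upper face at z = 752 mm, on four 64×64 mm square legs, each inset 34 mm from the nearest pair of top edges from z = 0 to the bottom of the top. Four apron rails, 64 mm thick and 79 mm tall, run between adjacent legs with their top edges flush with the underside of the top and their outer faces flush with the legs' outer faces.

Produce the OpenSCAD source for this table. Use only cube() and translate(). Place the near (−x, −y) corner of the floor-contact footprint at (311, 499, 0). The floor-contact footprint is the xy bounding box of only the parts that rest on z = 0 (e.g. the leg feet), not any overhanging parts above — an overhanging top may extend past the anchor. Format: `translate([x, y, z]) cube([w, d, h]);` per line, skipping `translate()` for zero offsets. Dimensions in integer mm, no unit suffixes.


// leg_h = 752 - 37 = 715
// apron z = 715 - 79 = 636
translate([277, 465, 715]) cube([1245, 620, 37]);
translate([311, 499, 0]) cube([64, 64, 715]);
translate([1424, 499, 0]) cube([64, 64, 715]);
translate([311, 987, 0]) cube([64, 64, 715]);
translate([1424, 987, 0]) cube([64, 64, 715]);
translate([375, 499, 636]) cube([1049, 64, 79]);
translate([375, 987, 636]) cube([1049, 64, 79]);
translate([311, 563, 636]) cube([64, 424, 79]);
translate([1424, 563, 636]) cube([64, 424, 79]);


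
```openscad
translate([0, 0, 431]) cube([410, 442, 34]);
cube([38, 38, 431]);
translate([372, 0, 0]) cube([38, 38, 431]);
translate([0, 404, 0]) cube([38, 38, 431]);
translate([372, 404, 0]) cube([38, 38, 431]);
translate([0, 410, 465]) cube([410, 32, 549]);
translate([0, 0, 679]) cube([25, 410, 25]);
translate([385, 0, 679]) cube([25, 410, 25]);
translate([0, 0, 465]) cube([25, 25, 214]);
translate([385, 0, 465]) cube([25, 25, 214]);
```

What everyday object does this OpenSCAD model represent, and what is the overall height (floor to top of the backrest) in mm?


A chair. The overall height is 1014 mm.

A slab on four corner posts with a tall panel at the back — a chair. The seat slab sits at z = 431 with thickness 34, and the 549 mm backrest starts at the seat top, so the overall height is 431 + 34 + 549 = 1014 mm.


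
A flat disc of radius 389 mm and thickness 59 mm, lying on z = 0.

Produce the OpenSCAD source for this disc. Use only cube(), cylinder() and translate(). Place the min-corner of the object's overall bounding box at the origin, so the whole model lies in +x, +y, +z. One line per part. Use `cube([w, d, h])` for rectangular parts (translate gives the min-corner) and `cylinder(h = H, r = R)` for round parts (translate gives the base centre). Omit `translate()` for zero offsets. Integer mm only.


translate([389, 389, 0]) cylinder(h = 59, r = 389);


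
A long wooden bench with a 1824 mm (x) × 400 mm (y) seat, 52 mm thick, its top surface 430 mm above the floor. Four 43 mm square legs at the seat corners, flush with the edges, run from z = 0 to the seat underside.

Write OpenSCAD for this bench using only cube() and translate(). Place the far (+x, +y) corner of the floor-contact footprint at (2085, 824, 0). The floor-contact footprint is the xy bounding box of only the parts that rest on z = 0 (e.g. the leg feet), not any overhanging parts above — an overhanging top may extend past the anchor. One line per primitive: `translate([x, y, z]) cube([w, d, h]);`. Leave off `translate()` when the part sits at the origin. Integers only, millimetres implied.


translate([261, 424, 378]) cube([1824, 400, 52]);
translate([261, 424, 0]) cube([43, 43, 378]);
translate([261, 781, 0]) cube([43, 43, 378]);
translate([2042, 424, 0]) cube([43, 43, 378]);
translate([2042, 781, 0]) cube([43, 43, 378]);


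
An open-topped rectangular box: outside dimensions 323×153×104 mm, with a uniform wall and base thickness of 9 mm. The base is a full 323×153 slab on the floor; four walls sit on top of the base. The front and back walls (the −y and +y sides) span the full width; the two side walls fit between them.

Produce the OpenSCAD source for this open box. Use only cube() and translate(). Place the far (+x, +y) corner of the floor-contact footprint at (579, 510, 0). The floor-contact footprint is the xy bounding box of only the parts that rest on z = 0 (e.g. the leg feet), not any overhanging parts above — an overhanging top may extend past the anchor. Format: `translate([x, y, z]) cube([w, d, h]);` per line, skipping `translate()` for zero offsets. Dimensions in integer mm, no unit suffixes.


translate([256, 357, 0]) cube([323, 153, 9]);
translate([256, 357, 9]) cube([323, 9, 95]);
translate([256, 501, 9]) cube([323, 9, 95]);
translate([256, 366, 9]) cube([9, 135, 95]);
translate([570, 366, 9]) cube([9, 135, 95]);


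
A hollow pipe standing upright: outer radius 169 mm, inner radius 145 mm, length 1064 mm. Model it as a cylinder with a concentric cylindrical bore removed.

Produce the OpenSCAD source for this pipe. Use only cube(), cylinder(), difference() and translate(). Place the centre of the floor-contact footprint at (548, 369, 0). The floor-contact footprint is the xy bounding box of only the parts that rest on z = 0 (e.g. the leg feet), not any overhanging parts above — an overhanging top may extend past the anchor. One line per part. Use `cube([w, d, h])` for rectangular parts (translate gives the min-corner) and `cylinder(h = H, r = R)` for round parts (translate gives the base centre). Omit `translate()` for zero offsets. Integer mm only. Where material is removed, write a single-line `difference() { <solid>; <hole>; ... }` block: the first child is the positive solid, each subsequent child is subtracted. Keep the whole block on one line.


difference() { translate([548, 369, 0]) cylinder(h = 1064, r = 169); translate([548, 369, 0]) cylinder(h = 1064, r = 145); }


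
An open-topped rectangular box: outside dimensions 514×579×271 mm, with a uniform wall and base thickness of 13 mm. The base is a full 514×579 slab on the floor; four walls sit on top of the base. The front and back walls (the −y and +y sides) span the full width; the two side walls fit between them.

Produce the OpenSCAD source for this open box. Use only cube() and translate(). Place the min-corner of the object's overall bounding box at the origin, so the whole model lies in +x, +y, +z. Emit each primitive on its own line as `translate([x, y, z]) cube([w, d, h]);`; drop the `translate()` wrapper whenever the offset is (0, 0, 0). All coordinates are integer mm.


cube([514, 579, 13]);
translate([0, 0, 13]) cube([514, 13, 258]);
translate([0, 566, 13]) cube([514, 13, 258]);
translate([0, 13, 13]) cube([13, 553, 258]);
translate([501, 13, 13]) cube([13, 553, 258]);


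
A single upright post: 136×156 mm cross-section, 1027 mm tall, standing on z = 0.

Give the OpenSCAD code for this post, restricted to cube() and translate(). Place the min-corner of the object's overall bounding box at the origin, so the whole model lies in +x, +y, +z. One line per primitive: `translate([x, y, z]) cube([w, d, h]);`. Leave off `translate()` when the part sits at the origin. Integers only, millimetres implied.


cube([136, 156, 1027]);


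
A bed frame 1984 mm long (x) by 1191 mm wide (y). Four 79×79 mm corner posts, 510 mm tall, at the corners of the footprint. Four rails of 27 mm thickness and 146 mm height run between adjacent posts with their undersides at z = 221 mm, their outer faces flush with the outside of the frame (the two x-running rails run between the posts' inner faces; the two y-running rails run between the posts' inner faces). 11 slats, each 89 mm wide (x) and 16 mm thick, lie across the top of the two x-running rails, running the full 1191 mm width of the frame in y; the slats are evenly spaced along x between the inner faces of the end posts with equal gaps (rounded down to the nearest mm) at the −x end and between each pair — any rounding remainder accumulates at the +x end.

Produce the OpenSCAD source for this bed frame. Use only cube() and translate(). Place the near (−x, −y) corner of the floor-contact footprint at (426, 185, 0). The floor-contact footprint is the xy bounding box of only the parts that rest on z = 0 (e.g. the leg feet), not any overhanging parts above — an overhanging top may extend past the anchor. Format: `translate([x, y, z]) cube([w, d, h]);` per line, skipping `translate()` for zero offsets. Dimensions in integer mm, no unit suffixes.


translate([426, 185, 0]) cube([79, 79, 510]);
translate([426, 1297, 0]) cube([79, 79, 510]);
translate([2331, 185, 0]) cube([79, 79, 510]);
translate([2331, 1297, 0]) cube([79, 79, 510]);
translate([505, 185, 221]) cube([1826, 27, 146]);
translate([505, 1349, 221]) cube([1826, 27, 146]);
translate([426, 264, 221]) cube([27, 1033, 146]);
translate([2383, 264, 221]) cube([27, 1033, 146]);
translate([575, 185, 367]) cube([89, 1191, 16]);
translate([734, 185, 367]) cube([89, 1191, 16]);
translate([893, 185, 367]) cube([89, 1191, 16]);
translate([1052, 185, 367]) cube([89, 1191, 16]);
translate([1211, 185, 367]) cube([89, 1191, 16]);
translate([1370, 185, 367]) cube([89, 1191, 16]);
translate([1529, 185, 367]) cube([89, 1191, 16]);
translate([1688, 185, 367]) cube([89, 1191, 16]);
translate([1847, 185, 367]) cube([89, 1191, 16]);
translate([2006, 185, 367]) cube([89, 1191, 16]);
translate([2165, 185, 367]) cube([89, 1191, 16]);


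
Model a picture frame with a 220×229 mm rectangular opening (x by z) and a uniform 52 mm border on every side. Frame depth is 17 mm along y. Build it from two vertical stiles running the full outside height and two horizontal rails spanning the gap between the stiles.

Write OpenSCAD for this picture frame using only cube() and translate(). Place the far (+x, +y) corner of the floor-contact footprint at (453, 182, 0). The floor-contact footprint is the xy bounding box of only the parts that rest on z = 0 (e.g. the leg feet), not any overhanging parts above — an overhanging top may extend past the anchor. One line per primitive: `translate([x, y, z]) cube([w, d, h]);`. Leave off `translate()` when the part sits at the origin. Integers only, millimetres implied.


translate([129, 165, 0]) cube([52, 17, 333]);
translate([401, 165, 0]) cube([52, 17, 333]);
translate([181, 165, 0]) cube([220, 17, 52]);
translate([181, 165, 281]) cube([220, 17, 52]);


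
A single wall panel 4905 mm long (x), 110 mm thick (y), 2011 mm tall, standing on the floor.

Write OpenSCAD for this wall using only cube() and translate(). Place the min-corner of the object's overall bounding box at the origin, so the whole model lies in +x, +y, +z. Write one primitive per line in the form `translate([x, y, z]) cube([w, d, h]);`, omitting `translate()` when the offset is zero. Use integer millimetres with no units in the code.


cube([4905, 110, 2011]);


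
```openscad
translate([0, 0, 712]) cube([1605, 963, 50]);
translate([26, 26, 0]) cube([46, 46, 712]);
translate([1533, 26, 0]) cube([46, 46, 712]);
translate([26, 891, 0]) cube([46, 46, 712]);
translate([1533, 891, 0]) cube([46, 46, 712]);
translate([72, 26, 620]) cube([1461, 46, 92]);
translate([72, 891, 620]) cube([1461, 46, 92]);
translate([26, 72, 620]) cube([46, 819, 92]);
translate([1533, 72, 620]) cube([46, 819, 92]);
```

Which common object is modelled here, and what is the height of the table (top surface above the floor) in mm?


A table. The table height is 762 mm.

A 1605×963×50 slab sits at z = 712 on four 46 mm square posts — a table. The top surface is at 712 + 50 = 762 mm.


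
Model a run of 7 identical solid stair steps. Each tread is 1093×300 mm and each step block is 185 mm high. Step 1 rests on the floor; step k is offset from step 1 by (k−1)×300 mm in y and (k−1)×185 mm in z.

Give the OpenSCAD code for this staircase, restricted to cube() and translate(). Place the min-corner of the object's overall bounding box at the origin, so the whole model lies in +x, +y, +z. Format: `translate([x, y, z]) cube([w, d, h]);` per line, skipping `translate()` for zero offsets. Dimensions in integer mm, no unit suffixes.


cube([1093, 300, 185]);
translate([0, 300, 185]) cube([1093, 300, 185]);
translate([0, 600, 370]) cube([1093, 300, 185]);
translate([0, 900, 555]) cube([1093, 300, 185]);
translate([0, 1200, 740]) cube([1093, 300, 185]);
translate([0, 1500, 925]) cube([1093, 300, 185]);
translate([0, 1800, 1110]) cube([1093, 300, 185]);


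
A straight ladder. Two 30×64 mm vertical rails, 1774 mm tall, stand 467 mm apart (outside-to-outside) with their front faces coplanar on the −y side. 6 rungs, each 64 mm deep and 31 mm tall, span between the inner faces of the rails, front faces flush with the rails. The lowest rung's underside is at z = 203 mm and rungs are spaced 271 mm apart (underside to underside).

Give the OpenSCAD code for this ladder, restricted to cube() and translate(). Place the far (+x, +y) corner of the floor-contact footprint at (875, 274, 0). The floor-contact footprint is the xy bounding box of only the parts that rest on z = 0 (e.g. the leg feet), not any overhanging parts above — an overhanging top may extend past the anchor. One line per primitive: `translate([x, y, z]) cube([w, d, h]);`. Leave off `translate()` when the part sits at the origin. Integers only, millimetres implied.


translate([408, 210, 0]) cube([30, 64, 1774]);
translate([845, 210, 0]) cube([30, 64, 1774]);
translate([438, 210, 203]) cube([407, 64, 31]);
translate([438, 210, 474]) cube([407, 64, 31]);
translate([438, 210, 745]) cube([407, 64, 31]);
translate([438, 210, 1016]) cube([407, 64, 31]);
translate([438, 210, 1287]) cube([407, 64, 31]);
translate([438, 210, 1558]) cube([407, 64, 31]);
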